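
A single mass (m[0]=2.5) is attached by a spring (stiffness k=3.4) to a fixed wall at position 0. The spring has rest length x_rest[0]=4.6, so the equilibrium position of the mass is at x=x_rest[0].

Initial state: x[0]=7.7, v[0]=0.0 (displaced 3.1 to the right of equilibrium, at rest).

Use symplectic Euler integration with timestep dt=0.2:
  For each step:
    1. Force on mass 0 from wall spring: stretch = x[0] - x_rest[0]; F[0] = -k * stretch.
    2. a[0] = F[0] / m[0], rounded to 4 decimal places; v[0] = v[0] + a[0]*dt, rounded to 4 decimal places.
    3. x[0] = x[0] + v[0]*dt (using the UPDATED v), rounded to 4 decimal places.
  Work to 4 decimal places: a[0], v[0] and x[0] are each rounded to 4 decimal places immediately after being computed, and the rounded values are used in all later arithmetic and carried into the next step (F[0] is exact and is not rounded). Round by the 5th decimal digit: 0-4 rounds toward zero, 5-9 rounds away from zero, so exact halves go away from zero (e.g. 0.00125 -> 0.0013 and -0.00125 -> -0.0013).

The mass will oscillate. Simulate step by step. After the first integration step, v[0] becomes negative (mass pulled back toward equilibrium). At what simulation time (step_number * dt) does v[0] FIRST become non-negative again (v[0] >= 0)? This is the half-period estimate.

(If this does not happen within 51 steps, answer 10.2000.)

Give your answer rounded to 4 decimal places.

Step 0: x=[7.7000] v=[0.0000]
Step 1: x=[7.5314] v=[-0.8432]
Step 2: x=[7.2033] v=[-1.6405]
Step 3: x=[6.7336] v=[-2.3486]
Step 4: x=[6.1478] v=[-2.9289]
Step 5: x=[5.4778] v=[-3.3499]
Step 6: x=[4.7601] v=[-3.5887]
Step 7: x=[4.0337] v=[-3.6322]
Step 8: x=[3.3381] v=[-3.4782]
Step 9: x=[2.7111] v=[-3.1350]
Step 10: x=[2.1869] v=[-2.6212]
Step 11: x=[1.7939] v=[-1.9648]
Step 12: x=[1.5536] v=[-1.2015]
Step 13: x=[1.4790] v=[-0.3729]
Step 14: x=[1.5742] v=[0.4760]
First v>=0 after going negative at step 14, time=2.8000

Answer: 2.8000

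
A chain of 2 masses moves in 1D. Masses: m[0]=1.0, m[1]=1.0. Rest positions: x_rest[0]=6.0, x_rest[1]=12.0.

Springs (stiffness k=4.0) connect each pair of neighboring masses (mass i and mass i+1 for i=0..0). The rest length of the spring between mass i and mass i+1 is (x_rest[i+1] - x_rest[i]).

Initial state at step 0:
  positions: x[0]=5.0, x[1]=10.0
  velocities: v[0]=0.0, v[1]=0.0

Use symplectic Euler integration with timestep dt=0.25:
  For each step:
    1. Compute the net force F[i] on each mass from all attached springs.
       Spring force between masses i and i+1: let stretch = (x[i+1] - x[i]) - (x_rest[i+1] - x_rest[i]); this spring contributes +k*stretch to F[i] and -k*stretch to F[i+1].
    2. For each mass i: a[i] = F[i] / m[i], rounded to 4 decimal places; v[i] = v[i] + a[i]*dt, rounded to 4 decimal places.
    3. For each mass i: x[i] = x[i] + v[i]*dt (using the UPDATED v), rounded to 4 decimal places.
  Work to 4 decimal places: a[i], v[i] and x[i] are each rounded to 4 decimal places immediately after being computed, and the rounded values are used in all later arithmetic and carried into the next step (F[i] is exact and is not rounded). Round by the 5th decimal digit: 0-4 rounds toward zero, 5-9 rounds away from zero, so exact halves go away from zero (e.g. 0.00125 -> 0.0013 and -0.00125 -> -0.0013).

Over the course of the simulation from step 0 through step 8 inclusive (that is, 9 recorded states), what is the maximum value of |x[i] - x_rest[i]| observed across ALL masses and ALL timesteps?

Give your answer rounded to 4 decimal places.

Answer: 2.0312

Derivation:
Step 0: x=[5.0000 10.0000] v=[0.0000 0.0000]
Step 1: x=[4.7500 10.2500] v=[-1.0000 1.0000]
Step 2: x=[4.3750 10.6250] v=[-1.5000 1.5000]
Step 3: x=[4.0625 10.9375] v=[-1.2500 1.2500]
Step 4: x=[3.9688 11.0313] v=[-0.3750 0.3750]
Step 5: x=[4.1407 10.8594] v=[0.6875 -0.6875]
Step 6: x=[4.4923 10.5079] v=[1.4062 -1.4062]
Step 7: x=[4.8478 10.1525] v=[1.4218 -1.4218]
Step 8: x=[5.0294 9.9709] v=[0.7265 -0.7265]
Max displacement = 2.0312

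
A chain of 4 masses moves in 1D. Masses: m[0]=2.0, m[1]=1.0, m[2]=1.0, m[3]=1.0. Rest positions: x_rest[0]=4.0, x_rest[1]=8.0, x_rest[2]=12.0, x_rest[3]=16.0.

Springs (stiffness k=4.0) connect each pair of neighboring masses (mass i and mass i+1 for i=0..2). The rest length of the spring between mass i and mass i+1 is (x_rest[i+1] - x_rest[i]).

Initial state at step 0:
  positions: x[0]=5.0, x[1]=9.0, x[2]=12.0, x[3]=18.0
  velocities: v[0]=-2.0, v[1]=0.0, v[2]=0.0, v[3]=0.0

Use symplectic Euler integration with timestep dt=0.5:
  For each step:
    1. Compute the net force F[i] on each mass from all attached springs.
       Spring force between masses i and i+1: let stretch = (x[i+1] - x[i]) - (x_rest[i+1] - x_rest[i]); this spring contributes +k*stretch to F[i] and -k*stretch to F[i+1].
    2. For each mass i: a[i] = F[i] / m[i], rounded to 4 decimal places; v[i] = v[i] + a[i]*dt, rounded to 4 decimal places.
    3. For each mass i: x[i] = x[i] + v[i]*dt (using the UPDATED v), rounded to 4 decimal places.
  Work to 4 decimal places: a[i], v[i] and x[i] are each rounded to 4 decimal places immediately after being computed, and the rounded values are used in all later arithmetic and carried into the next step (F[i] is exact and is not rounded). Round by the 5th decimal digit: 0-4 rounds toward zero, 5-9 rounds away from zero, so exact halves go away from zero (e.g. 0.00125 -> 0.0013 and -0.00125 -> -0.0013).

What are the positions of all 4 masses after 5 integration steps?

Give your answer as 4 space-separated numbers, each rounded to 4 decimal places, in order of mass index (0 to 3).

Answer: 2.8750 8.7500 9.5000 15.0000

Derivation:
Step 0: x=[5.0000 9.0000 12.0000 18.0000] v=[-2.0000 0.0000 0.0000 0.0000]
Step 1: x=[4.0000 8.0000 15.0000 16.0000] v=[-2.0000 -2.0000 6.0000 -4.0000]
Step 2: x=[3.0000 10.0000 12.0000 17.0000] v=[-2.0000 4.0000 -6.0000 2.0000]
Step 3: x=[3.5000 7.0000 12.0000 17.0000] v=[1.0000 -6.0000 0.0000 0.0000]
Step 4: x=[3.7500 5.5000 12.0000 16.0000] v=[0.5000 -3.0000 0.0000 -2.0000]
Step 5: x=[2.8750 8.7500 9.5000 15.0000] v=[-1.7500 6.5000 -5.0000 -2.0000]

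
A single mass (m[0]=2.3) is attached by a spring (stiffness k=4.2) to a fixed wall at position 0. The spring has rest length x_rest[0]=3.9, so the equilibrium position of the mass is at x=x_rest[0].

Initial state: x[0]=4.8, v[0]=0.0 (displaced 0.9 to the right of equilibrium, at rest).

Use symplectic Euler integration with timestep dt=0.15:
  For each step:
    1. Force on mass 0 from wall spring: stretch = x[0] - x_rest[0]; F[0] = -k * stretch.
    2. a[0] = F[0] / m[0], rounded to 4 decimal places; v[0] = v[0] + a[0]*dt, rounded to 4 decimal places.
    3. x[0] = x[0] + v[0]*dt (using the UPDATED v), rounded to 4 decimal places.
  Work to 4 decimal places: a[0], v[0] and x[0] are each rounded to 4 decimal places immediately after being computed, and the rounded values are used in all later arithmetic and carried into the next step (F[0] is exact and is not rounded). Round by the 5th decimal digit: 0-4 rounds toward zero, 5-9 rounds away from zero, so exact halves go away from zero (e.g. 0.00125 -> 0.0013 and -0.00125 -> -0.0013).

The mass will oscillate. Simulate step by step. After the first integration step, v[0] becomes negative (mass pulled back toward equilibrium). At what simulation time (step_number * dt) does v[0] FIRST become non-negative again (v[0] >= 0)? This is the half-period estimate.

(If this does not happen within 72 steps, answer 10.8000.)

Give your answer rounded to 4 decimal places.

Step 0: x=[4.8000] v=[0.0000]
Step 1: x=[4.7630] v=[-0.2465]
Step 2: x=[4.6906] v=[-0.4829]
Step 3: x=[4.5857] v=[-0.6995]
Step 4: x=[4.4526] v=[-0.8873]
Step 5: x=[4.2968] v=[-1.0387]
Step 6: x=[4.1247] v=[-1.1474]
Step 7: x=[3.9434] v=[-1.2089]
Step 8: x=[3.7603] v=[-1.2208]
Step 9: x=[3.5829] v=[-1.1825]
Step 10: x=[3.4186] v=[-1.0956]
Step 11: x=[3.2740] v=[-0.9637]
Step 12: x=[3.1552] v=[-0.7922]
Step 13: x=[3.0670] v=[-0.5882]
Step 14: x=[3.0130] v=[-0.3600]
Step 15: x=[2.9955] v=[-0.1170]
Step 16: x=[3.0151] v=[0.1308]
First v>=0 after going negative at step 16, time=2.4000

Answer: 2.4000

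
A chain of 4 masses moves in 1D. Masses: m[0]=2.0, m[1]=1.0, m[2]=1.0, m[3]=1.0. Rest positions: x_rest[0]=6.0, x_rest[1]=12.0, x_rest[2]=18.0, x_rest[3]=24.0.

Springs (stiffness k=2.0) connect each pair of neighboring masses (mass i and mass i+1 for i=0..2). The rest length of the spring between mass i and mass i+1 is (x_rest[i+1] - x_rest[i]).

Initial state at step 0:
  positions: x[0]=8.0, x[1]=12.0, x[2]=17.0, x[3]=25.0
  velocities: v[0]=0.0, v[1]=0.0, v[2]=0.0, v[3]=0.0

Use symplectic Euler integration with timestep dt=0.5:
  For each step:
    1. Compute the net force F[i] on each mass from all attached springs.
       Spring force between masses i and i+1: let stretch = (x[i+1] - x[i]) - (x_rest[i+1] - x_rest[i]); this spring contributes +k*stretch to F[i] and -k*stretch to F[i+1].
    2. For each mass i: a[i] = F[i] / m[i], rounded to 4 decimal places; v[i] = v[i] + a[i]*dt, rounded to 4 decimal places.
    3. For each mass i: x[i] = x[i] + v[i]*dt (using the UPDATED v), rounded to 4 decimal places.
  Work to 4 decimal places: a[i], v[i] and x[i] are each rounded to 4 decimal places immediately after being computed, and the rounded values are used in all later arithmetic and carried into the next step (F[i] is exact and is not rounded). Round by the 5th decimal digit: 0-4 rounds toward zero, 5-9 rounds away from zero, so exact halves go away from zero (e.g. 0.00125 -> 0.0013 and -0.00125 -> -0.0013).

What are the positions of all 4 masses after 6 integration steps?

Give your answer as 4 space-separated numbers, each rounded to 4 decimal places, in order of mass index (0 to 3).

Step 0: x=[8.0000 12.0000 17.0000 25.0000] v=[0.0000 0.0000 0.0000 0.0000]
Step 1: x=[7.5000 12.5000 18.5000 24.0000] v=[-1.0000 1.0000 3.0000 -2.0000]
Step 2: x=[6.7500 13.5000 19.7500 23.2500] v=[-1.5000 2.0000 2.5000 -1.5000]
Step 3: x=[6.1875 14.2500 19.6250 23.7500] v=[-1.1250 1.5000 -0.2500 1.0000]
Step 4: x=[6.1406 13.6563 18.8750 25.1875] v=[-0.0938 -1.1875 -1.5000 2.8750]
Step 5: x=[6.4727 11.9141 18.6719 26.4688] v=[0.6641 -3.4845 -0.4062 2.5625]
Step 6: x=[6.6651 10.8301 18.9884 26.8516] v=[0.3848 -2.1681 0.6329 0.7656]

Answer: 6.6651 10.8301 18.9884 26.8516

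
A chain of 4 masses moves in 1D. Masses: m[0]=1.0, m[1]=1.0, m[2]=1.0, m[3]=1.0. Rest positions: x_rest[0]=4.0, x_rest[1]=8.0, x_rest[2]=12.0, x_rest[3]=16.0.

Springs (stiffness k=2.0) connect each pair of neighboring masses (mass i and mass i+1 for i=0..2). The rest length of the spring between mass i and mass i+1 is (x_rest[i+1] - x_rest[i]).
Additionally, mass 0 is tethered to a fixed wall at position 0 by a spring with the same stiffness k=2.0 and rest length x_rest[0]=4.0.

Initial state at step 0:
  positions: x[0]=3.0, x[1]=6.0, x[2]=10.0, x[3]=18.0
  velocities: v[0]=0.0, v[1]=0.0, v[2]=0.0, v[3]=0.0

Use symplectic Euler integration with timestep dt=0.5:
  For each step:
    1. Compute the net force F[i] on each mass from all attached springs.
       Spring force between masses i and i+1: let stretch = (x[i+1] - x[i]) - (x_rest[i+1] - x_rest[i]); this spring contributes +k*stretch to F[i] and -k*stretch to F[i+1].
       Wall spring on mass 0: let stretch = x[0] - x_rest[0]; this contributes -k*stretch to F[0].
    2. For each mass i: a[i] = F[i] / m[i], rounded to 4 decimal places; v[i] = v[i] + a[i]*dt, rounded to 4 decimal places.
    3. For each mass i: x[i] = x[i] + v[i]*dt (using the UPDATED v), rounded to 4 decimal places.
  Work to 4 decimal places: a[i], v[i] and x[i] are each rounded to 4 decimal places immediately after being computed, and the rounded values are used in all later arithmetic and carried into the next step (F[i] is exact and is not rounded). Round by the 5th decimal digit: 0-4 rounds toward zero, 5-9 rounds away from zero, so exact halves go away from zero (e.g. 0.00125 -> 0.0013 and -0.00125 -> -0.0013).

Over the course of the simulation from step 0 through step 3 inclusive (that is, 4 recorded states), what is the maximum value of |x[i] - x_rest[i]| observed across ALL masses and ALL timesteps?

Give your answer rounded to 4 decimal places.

Answer: 2.3750

Derivation:
Step 0: x=[3.0000 6.0000 10.0000 18.0000] v=[0.0000 0.0000 0.0000 0.0000]
Step 1: x=[3.0000 6.5000 12.0000 16.0000] v=[0.0000 1.0000 4.0000 -4.0000]
Step 2: x=[3.2500 8.0000 13.2500 14.0000] v=[0.5000 3.0000 2.5000 -4.0000]
Step 3: x=[4.2500 9.7500 12.2500 13.6250] v=[2.0000 3.5000 -2.0000 -0.7500]
Max displacement = 2.3750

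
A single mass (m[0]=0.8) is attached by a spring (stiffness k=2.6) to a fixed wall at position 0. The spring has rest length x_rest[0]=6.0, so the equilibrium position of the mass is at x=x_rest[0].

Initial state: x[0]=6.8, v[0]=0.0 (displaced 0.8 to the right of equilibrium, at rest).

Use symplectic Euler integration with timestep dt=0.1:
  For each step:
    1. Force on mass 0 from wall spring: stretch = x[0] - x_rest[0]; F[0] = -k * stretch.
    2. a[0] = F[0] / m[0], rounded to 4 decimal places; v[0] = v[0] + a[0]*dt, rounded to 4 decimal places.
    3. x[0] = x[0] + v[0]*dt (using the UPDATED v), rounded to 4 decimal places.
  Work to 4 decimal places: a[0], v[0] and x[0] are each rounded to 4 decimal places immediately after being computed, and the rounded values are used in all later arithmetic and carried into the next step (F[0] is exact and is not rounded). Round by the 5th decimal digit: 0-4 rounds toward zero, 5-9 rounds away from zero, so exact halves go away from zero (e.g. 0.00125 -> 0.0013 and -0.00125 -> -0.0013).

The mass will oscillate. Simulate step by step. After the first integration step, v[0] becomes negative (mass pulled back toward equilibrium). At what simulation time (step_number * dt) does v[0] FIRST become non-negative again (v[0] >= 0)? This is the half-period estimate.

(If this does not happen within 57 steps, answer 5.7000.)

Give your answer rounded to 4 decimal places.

Answer: 1.8000

Derivation:
Step 0: x=[6.8000] v=[0.0000]
Step 1: x=[6.7740] v=[-0.2600]
Step 2: x=[6.7228] v=[-0.5116]
Step 3: x=[6.6482] v=[-0.7465]
Step 4: x=[6.5525] v=[-0.9572]
Step 5: x=[6.4388] v=[-1.1368]
Step 6: x=[6.3109] v=[-1.2794]
Step 7: x=[6.1729] v=[-1.3804]
Step 8: x=[6.0292] v=[-1.4366]
Step 9: x=[5.8846] v=[-1.4461]
Step 10: x=[5.7437] v=[-1.4086]
Step 11: x=[5.6112] v=[-1.3253]
Step 12: x=[5.4913] v=[-1.1989]
Step 13: x=[5.3879] v=[-1.0336]
Step 14: x=[5.3044] v=[-0.8347]
Step 15: x=[5.2435] v=[-0.6086]
Step 16: x=[5.2072] v=[-0.3627]
Step 17: x=[5.1967] v=[-0.1050]
Step 18: x=[5.2123] v=[0.1561]
First v>=0 after going negative at step 18, time=1.8000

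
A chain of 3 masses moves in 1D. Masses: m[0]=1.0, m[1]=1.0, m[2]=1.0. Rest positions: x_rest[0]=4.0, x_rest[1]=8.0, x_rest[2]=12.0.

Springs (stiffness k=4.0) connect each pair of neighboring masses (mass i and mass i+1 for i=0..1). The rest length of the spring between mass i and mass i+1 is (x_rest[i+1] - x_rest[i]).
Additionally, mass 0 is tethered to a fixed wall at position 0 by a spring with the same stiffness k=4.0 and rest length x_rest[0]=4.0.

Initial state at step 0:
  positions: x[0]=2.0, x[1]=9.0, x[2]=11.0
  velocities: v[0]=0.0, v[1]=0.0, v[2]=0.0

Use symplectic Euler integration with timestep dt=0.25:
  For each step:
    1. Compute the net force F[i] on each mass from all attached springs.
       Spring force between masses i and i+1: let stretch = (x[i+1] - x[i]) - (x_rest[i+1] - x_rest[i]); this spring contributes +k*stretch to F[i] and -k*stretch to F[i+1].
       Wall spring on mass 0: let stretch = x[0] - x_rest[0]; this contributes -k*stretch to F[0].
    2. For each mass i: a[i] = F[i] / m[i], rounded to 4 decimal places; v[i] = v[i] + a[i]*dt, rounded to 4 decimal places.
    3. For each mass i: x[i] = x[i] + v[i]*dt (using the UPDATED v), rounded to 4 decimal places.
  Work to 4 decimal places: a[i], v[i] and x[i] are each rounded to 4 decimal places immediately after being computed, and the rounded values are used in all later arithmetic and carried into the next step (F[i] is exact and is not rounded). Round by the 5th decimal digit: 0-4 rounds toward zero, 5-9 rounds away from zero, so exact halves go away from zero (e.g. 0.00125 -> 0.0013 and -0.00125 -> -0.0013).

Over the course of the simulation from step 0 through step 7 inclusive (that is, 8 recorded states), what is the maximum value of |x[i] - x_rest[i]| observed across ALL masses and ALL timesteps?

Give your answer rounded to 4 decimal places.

Step 0: x=[2.0000 9.0000 11.0000] v=[0.0000 0.0000 0.0000]
Step 1: x=[3.2500 7.7500 11.5000] v=[5.0000 -5.0000 2.0000]
Step 2: x=[4.8125 6.3125 12.0625] v=[6.2500 -5.7500 2.2500]
Step 3: x=[5.5469 5.9375 12.1875] v=[2.9375 -1.5000 0.5000]
Step 4: x=[4.9922 7.0274 11.7500] v=[-2.2188 4.3594 -1.7500]
Step 5: x=[3.6983 8.7891 11.1319] v=[-5.1758 7.0468 -2.4726]
Step 6: x=[2.7525 9.8638 10.9281] v=[-3.7833 4.2988 -0.8154]
Step 7: x=[2.8964 9.4268 11.4582] v=[0.5755 -1.7482 2.1203]
Max displacement = 2.0625

Answer: 2.0625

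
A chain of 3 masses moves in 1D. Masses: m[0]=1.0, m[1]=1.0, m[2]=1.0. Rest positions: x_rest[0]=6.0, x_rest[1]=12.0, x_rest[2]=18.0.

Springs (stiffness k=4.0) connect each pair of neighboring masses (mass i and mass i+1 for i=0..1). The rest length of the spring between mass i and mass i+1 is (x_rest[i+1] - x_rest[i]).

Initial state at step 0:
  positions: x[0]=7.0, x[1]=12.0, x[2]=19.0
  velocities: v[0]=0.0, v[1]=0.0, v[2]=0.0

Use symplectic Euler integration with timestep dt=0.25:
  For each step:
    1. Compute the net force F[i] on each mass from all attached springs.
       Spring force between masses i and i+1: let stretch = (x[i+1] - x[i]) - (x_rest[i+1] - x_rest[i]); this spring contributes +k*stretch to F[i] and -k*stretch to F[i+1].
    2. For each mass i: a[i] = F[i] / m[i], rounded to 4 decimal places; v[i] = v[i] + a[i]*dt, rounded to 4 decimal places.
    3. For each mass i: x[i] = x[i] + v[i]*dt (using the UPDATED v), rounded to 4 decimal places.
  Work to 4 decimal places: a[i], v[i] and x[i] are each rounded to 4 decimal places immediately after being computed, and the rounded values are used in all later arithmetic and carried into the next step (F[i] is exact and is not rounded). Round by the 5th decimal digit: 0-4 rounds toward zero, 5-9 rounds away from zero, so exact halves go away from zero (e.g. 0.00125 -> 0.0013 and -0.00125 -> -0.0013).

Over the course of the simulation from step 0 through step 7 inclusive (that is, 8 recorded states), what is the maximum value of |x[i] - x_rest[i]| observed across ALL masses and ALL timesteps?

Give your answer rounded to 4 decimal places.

Step 0: x=[7.0000 12.0000 19.0000] v=[0.0000 0.0000 0.0000]
Step 1: x=[6.7500 12.5000 18.7500] v=[-1.0000 2.0000 -1.0000]
Step 2: x=[6.4375 13.1250 18.4375] v=[-1.2500 2.5000 -1.2500]
Step 3: x=[6.2969 13.4063 18.2969] v=[-0.5625 1.1250 -0.5625]
Step 4: x=[6.4336 13.1329 18.4336] v=[0.5469 -1.0938 0.5469]
Step 5: x=[6.7452 12.5098 18.7452] v=[1.2462 -2.4924 1.2462]
Step 6: x=[6.9979 12.0044 18.9979] v=[1.0108 -2.0216 1.0108]
Step 7: x=[7.0022 11.9958 19.0022] v=[0.0173 -0.0346 0.0173]
Max displacement = 1.4063

Answer: 1.4063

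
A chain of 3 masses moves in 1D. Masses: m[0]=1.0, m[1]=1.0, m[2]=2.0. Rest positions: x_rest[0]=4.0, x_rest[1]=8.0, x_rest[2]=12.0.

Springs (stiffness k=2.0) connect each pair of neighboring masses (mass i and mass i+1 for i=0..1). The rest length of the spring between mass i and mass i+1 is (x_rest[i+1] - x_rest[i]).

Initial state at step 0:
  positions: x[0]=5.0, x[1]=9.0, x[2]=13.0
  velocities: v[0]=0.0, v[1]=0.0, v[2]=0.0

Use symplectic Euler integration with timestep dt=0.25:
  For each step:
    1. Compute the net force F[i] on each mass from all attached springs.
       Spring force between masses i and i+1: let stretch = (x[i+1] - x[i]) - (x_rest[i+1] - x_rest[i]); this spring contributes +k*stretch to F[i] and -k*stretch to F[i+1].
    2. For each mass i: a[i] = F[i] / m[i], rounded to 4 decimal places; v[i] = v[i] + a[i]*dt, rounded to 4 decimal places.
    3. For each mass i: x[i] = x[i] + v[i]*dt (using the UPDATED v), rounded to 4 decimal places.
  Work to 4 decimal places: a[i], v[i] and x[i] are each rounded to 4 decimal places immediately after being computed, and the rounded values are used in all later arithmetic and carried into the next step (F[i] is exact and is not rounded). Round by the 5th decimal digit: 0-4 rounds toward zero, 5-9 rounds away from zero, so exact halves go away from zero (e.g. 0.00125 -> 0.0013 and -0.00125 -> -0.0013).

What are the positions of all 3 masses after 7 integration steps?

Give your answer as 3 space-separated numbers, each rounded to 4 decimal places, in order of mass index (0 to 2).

Answer: 5.0000 9.0000 13.0000

Derivation:
Step 0: x=[5.0000 9.0000 13.0000] v=[0.0000 0.0000 0.0000]
Step 1: x=[5.0000 9.0000 13.0000] v=[0.0000 0.0000 0.0000]
Step 2: x=[5.0000 9.0000 13.0000] v=[0.0000 0.0000 0.0000]
Step 3: x=[5.0000 9.0000 13.0000] v=[0.0000 0.0000 0.0000]
Step 4: x=[5.0000 9.0000 13.0000] v=[0.0000 0.0000 0.0000]
Step 5: x=[5.0000 9.0000 13.0000] v=[0.0000 0.0000 0.0000]
Step 6: x=[5.0000 9.0000 13.0000] v=[0.0000 0.0000 0.0000]
Step 7: x=[5.0000 9.0000 13.0000] v=[0.0000 0.0000 0.0000]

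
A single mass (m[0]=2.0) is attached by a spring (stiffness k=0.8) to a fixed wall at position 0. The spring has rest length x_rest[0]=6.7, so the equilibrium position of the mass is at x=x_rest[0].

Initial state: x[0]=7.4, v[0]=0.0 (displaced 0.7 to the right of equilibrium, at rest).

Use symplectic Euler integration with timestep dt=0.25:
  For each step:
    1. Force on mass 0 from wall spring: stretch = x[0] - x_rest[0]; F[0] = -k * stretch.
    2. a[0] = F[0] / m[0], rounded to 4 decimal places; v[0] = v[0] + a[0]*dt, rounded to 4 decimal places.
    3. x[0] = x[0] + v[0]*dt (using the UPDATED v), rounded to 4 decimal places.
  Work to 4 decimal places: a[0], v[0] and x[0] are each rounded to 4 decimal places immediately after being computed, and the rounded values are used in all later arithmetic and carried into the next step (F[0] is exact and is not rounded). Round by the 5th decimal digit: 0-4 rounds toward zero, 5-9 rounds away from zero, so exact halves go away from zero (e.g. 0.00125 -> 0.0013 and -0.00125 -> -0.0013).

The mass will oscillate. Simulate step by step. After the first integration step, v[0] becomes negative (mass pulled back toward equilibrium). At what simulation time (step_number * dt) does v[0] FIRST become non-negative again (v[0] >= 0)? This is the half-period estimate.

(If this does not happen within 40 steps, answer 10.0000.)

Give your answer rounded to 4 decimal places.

Answer: 5.0000

Derivation:
Step 0: x=[7.4000] v=[0.0000]
Step 1: x=[7.3825] v=[-0.0700]
Step 2: x=[7.3479] v=[-0.1383]
Step 3: x=[7.2971] v=[-0.2031]
Step 4: x=[7.2314] v=[-0.2628]
Step 5: x=[7.1524] v=[-0.3160]
Step 6: x=[7.0621] v=[-0.3613]
Step 7: x=[6.9627] v=[-0.3975]
Step 8: x=[6.8568] v=[-0.4238]
Step 9: x=[6.7469] v=[-0.4395]
Step 10: x=[6.6359] v=[-0.4442]
Step 11: x=[6.5265] v=[-0.4378]
Step 12: x=[6.4214] v=[-0.4205]
Step 13: x=[6.3232] v=[-0.3927]
Step 14: x=[6.2345] v=[-0.3550]
Step 15: x=[6.1574] v=[-0.3085]
Step 16: x=[6.0938] v=[-0.2543]
Step 17: x=[6.0454] v=[-0.1937]
Step 18: x=[6.0133] v=[-0.1283]
Step 19: x=[5.9984] v=[-0.0596]
Step 20: x=[6.0011] v=[0.0106]
First v>=0 after going negative at step 20, time=5.0000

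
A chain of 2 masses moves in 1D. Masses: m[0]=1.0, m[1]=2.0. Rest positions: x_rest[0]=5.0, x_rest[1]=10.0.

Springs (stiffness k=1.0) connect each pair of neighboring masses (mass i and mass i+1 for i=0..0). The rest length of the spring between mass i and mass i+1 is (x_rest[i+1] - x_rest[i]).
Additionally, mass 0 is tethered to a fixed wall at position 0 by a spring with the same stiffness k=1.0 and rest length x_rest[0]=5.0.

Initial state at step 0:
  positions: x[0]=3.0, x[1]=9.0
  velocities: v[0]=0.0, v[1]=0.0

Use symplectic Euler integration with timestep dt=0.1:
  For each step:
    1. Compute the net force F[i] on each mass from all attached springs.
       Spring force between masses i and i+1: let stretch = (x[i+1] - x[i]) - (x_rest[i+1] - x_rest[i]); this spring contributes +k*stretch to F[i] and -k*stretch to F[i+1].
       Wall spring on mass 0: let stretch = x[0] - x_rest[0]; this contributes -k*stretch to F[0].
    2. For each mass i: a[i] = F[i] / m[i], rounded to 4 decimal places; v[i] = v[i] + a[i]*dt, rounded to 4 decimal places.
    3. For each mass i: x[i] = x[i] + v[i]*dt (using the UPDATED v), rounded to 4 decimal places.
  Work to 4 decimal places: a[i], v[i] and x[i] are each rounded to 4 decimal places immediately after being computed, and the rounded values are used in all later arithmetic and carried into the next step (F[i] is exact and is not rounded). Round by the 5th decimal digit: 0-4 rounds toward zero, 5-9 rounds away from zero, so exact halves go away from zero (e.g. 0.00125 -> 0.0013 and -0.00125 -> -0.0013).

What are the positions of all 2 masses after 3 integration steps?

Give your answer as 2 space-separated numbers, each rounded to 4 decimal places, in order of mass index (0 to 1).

Answer: 3.1768 8.9709

Derivation:
Step 0: x=[3.0000 9.0000] v=[0.0000 0.0000]
Step 1: x=[3.0300 8.9950] v=[0.3000 -0.0500]
Step 2: x=[3.0894 8.9852] v=[0.5935 -0.0983]
Step 3: x=[3.1768 8.9709] v=[0.8741 -0.1431]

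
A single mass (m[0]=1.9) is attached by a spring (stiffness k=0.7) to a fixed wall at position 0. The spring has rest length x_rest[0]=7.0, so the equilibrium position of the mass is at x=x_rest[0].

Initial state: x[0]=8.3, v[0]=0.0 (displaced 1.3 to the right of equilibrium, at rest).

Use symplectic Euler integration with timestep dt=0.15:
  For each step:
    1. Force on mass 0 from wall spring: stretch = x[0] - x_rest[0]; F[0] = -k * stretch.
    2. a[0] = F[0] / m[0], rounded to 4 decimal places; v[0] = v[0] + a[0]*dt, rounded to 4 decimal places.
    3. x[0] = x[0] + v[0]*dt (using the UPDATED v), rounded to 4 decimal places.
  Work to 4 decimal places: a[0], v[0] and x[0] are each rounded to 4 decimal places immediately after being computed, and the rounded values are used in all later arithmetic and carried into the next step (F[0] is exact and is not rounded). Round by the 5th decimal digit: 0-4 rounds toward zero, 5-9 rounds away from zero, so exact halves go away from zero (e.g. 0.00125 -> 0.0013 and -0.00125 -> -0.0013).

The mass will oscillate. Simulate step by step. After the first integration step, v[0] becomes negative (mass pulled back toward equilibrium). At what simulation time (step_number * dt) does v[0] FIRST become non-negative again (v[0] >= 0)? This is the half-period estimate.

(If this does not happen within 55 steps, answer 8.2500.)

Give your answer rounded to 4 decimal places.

Answer: 5.2500

Derivation:
Step 0: x=[8.3000] v=[0.0000]
Step 1: x=[8.2892] v=[-0.0718]
Step 2: x=[8.2677] v=[-0.1431]
Step 3: x=[8.2357] v=[-0.2132]
Step 4: x=[8.1935] v=[-0.2815]
Step 5: x=[8.1414] v=[-0.3475]
Step 6: x=[8.0798] v=[-0.4106]
Step 7: x=[8.0093] v=[-0.4703]
Step 8: x=[7.9304] v=[-0.5261]
Step 9: x=[7.8438] v=[-0.5775]
Step 10: x=[7.7502] v=[-0.6241]
Step 11: x=[7.6504] v=[-0.6656]
Step 12: x=[7.5452] v=[-0.7015]
Step 13: x=[7.4355] v=[-0.7316]
Step 14: x=[7.3221] v=[-0.7557]
Step 15: x=[7.2061] v=[-0.7735]
Step 16: x=[7.0884] v=[-0.7849]
Step 17: x=[6.9699] v=[-0.7898]
Step 18: x=[6.8517] v=[-0.7881]
Step 19: x=[6.7347] v=[-0.7799]
Step 20: x=[6.6199] v=[-0.7652]
Step 21: x=[6.5083] v=[-0.7442]
Step 22: x=[6.4008] v=[-0.7170]
Step 23: x=[6.2982] v=[-0.6839]
Step 24: x=[6.2014] v=[-0.6451]
Step 25: x=[6.1113] v=[-0.6010]
Step 26: x=[6.0285] v=[-0.5519]
Step 27: x=[5.9538] v=[-0.4982]
Step 28: x=[5.8877] v=[-0.4404]
Step 29: x=[5.8309] v=[-0.3789]
Step 30: x=[5.7838] v=[-0.3143]
Step 31: x=[5.7467] v=[-0.2471]
Step 32: x=[5.7200] v=[-0.1778]
Step 33: x=[5.7039] v=[-0.1071]
Step 34: x=[5.6986] v=[-0.0355]
Step 35: x=[5.7041] v=[0.0364]
First v>=0 after going negative at step 35, time=5.2500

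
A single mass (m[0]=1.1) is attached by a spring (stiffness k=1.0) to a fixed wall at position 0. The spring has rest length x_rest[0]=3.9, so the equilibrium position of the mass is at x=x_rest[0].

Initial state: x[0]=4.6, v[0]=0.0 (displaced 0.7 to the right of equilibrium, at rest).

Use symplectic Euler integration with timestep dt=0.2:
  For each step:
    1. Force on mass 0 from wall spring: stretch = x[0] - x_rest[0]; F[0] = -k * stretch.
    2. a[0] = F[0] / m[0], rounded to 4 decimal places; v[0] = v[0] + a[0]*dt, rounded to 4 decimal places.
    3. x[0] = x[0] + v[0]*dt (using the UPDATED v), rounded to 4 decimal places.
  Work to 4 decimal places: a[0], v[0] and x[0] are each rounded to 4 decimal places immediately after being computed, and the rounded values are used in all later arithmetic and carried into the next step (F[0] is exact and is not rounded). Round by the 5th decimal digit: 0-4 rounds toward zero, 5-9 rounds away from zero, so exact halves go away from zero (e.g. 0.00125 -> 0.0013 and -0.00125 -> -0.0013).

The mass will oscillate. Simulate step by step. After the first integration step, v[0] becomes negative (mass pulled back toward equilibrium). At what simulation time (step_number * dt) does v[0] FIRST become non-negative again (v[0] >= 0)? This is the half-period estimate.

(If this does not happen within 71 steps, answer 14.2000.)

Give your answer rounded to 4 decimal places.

Step 0: x=[4.6000] v=[0.0000]
Step 1: x=[4.5745] v=[-0.1273]
Step 2: x=[4.5245] v=[-0.2499]
Step 3: x=[4.4518] v=[-0.3634]
Step 4: x=[4.3591] v=[-0.4637]
Step 5: x=[4.2497] v=[-0.5472]
Step 6: x=[4.1275] v=[-0.6108]
Step 7: x=[3.9971] v=[-0.6522]
Step 8: x=[3.8631] v=[-0.6699]
Step 9: x=[3.7305] v=[-0.6632]
Step 10: x=[3.6040] v=[-0.6324]
Step 11: x=[3.4883] v=[-0.5786]
Step 12: x=[3.3876] v=[-0.5037]
Step 13: x=[3.3055] v=[-0.4105]
Step 14: x=[3.2450] v=[-0.3024]
Step 15: x=[3.2083] v=[-0.1833]
Step 16: x=[3.1968] v=[-0.0575]
Step 17: x=[3.2109] v=[0.0704]
First v>=0 after going negative at step 17, time=3.4000

Answer: 3.4000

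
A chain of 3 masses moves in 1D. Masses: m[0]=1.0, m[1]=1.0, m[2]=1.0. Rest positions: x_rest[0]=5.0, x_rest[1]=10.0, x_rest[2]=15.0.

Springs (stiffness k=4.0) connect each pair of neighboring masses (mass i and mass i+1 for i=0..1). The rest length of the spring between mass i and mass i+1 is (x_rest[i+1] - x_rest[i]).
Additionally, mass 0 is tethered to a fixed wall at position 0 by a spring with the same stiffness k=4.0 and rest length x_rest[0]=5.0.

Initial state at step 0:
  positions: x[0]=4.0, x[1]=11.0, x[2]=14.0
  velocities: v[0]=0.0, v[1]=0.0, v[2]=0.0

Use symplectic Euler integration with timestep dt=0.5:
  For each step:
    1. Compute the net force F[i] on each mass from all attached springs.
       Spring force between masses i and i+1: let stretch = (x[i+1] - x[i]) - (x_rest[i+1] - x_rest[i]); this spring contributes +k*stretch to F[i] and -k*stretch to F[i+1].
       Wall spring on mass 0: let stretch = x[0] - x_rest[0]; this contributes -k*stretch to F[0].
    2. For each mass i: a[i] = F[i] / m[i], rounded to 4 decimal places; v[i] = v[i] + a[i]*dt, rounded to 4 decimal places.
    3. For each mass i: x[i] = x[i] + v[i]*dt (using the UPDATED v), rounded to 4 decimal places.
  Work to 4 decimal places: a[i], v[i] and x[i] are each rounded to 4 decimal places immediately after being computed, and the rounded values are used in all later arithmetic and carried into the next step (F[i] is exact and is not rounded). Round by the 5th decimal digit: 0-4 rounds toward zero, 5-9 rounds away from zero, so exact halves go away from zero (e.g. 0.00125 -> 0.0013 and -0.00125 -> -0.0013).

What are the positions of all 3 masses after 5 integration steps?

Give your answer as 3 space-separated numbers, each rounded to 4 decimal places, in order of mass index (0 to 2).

Step 0: x=[4.0000 11.0000 14.0000] v=[0.0000 0.0000 0.0000]
Step 1: x=[7.0000 7.0000 16.0000] v=[6.0000 -8.0000 4.0000]
Step 2: x=[3.0000 12.0000 14.0000] v=[-8.0000 10.0000 -4.0000]
Step 3: x=[5.0000 10.0000 15.0000] v=[4.0000 -4.0000 2.0000]
Step 4: x=[7.0000 8.0000 16.0000] v=[4.0000 -4.0000 2.0000]
Step 5: x=[3.0000 13.0000 14.0000] v=[-8.0000 10.0000 -4.0000]

Answer: 3.0000 13.0000 14.0000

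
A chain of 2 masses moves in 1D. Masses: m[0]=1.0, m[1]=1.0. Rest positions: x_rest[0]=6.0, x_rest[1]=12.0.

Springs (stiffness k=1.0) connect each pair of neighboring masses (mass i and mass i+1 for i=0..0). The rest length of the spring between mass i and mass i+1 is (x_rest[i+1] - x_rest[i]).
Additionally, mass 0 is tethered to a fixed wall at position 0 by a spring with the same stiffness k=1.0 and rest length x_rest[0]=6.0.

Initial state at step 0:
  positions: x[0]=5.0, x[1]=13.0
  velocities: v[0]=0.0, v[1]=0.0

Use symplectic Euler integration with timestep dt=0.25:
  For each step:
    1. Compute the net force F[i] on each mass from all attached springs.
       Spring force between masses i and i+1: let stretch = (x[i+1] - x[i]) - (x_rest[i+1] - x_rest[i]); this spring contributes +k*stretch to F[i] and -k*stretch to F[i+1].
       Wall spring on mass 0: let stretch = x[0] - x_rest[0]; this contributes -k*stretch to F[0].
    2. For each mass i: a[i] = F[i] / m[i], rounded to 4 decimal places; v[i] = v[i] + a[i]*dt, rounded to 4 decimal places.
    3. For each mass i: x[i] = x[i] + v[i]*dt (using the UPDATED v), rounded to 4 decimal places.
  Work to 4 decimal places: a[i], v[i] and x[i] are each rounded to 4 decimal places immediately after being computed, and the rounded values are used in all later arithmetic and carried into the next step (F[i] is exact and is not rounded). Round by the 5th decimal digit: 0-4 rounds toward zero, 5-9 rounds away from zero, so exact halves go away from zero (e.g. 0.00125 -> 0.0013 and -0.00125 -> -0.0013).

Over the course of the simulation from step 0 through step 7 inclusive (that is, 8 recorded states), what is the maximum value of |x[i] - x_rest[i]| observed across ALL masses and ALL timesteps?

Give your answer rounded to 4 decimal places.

Step 0: x=[5.0000 13.0000] v=[0.0000 0.0000]
Step 1: x=[5.1875 12.8750] v=[0.7500 -0.5000]
Step 2: x=[5.5313 12.6445] v=[1.3750 -0.9219]
Step 3: x=[5.9739 12.3445] v=[1.7705 -1.2002]
Step 4: x=[6.4413 12.0213] v=[1.8697 -1.2929]
Step 5: x=[6.8549 11.7243] v=[1.6544 -1.1879]
Step 6: x=[7.1444 11.4980] v=[1.1580 -0.9053]
Step 7: x=[7.2595 11.3746] v=[0.4603 -0.4937]
Max displacement = 1.2595

Answer: 1.2595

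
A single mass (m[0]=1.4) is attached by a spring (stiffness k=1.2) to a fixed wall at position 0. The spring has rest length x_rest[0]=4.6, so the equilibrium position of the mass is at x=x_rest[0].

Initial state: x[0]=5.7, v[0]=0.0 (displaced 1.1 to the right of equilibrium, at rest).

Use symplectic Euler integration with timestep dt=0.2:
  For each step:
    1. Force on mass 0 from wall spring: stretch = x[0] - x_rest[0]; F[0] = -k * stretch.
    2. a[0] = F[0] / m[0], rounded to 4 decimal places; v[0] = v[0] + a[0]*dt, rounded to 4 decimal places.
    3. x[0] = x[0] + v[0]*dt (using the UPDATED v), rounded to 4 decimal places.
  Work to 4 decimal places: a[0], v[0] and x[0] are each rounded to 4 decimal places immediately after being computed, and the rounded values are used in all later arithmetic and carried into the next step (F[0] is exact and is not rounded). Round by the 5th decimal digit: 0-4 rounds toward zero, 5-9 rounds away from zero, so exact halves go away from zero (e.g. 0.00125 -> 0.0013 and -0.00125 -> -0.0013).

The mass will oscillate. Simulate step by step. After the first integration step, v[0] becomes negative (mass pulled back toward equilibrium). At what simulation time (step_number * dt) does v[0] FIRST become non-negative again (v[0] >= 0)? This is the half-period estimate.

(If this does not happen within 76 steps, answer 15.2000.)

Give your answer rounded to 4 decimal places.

Step 0: x=[5.7000] v=[0.0000]
Step 1: x=[5.6623] v=[-0.1886]
Step 2: x=[5.5882] v=[-0.3707]
Step 3: x=[5.4802] v=[-0.5401]
Step 4: x=[5.3420] v=[-0.6910]
Step 5: x=[5.1784] v=[-0.8182]
Step 6: x=[4.9949] v=[-0.9174]
Step 7: x=[4.7979] v=[-0.9851]
Step 8: x=[4.5941] v=[-1.0190]
Step 9: x=[4.3905] v=[-1.0180]
Step 10: x=[4.1941] v=[-0.9821]
Step 11: x=[4.0116] v=[-0.9125]
Step 12: x=[3.8493] v=[-0.8116]
Step 13: x=[3.7127] v=[-0.6829]
Step 14: x=[3.6065] v=[-0.5308]
Step 15: x=[3.5344] v=[-0.3605]
Step 16: x=[3.4988] v=[-0.1778]
Step 17: x=[3.5010] v=[0.0110]
First v>=0 after going negative at step 17, time=3.4000

Answer: 3.4000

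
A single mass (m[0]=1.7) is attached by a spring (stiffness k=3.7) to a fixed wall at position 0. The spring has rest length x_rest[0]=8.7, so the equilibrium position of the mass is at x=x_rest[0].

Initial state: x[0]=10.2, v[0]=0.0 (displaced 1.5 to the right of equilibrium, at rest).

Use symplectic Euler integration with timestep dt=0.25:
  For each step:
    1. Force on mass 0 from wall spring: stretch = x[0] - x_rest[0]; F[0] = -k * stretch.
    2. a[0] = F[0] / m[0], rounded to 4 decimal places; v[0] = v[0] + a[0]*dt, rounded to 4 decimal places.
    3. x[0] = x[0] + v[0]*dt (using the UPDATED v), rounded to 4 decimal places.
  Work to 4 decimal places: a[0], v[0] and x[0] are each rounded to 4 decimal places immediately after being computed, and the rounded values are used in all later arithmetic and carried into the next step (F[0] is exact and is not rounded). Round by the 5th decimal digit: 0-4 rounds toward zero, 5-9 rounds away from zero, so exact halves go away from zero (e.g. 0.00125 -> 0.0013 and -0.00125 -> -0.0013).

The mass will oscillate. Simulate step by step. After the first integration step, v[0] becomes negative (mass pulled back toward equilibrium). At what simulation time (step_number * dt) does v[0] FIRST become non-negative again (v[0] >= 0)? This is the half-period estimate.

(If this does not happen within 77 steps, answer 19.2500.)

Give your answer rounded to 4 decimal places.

Step 0: x=[10.2000] v=[0.0000]
Step 1: x=[9.9960] v=[-0.8162]
Step 2: x=[9.6157] v=[-1.5214]
Step 3: x=[9.1108] v=[-2.0197]
Step 4: x=[8.5500] v=[-2.2432]
Step 5: x=[8.0096] v=[-2.1616]
Step 6: x=[7.5631] v=[-1.7860]
Step 7: x=[7.2713] v=[-1.1674]
Step 8: x=[7.1738] v=[-0.3900]
Step 9: x=[7.2839] v=[0.4404]
First v>=0 after going negative at step 9, time=2.2500

Answer: 2.2500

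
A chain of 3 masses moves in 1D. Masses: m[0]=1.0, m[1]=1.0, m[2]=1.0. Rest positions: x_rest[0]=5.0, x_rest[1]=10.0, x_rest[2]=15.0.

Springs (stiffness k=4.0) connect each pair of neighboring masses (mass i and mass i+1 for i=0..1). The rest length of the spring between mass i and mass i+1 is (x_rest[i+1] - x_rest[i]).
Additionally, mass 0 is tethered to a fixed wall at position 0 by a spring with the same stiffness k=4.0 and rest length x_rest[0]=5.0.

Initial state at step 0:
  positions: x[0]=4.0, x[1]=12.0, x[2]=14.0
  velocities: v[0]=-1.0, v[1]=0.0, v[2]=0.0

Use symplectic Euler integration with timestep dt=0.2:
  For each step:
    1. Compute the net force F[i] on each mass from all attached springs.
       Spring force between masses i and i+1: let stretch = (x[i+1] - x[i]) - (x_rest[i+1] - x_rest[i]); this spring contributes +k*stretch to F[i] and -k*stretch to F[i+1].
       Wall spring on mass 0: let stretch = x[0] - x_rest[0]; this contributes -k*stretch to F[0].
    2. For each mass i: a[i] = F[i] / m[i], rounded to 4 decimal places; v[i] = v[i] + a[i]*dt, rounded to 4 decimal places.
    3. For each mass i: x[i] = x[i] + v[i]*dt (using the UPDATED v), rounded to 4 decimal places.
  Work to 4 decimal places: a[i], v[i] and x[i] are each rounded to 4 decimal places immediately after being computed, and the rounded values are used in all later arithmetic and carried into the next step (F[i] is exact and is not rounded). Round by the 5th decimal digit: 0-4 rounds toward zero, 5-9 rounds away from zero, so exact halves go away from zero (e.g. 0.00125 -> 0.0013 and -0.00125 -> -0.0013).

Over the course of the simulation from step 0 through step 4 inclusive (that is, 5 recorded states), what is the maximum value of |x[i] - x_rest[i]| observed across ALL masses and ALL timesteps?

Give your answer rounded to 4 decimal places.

Step 0: x=[4.0000 12.0000 14.0000] v=[-1.0000 0.0000 0.0000]
Step 1: x=[4.4400 11.0400 14.4800] v=[2.2000 -4.8000 2.4000]
Step 2: x=[5.2256 9.5744 15.2096] v=[3.9280 -7.3280 3.6480]
Step 3: x=[5.8709 8.3146 15.8376] v=[3.2266 -6.2989 3.1398]
Step 4: x=[5.9679 7.8675 16.0619] v=[0.4848 -2.2355 1.1214]
Max displacement = 2.1325

Answer: 2.1325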